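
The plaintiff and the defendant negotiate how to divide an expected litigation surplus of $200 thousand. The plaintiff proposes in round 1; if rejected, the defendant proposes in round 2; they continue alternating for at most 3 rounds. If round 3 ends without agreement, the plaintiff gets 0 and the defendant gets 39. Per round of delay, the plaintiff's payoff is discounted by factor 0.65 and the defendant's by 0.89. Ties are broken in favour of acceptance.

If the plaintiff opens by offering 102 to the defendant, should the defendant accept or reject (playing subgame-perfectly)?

Work out the defendant's continuation value if the offer is rejected.
Round 3 (the plaintiff proposes): the defendant gets 39 if talks fail, so the plaintiff offers 39 and keeps 161.
Round 2 (the defendant proposes): the plaintiff can get 161 next round, worth 0.65 × 161 = 104.65 now; the defendant offers that and keeps 95.35.
So by rejecting in round 1, the defendant gets 95.35 next round, worth 0.89 × 95.35 = 84.8615 now.
Offer 102 ≥ 84.8615, so the defendant accepts.

Accept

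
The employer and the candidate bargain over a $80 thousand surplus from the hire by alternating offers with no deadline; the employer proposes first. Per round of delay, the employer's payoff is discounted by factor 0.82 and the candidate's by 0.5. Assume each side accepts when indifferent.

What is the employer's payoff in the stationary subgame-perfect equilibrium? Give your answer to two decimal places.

67.80

Let x be the employer's share when the employer proposes and y be the candidate's share when the candidate proposes.
The candidate accepts iff offered ≥ 0.5·y, so x = 80 − 0.5y. Symmetrically y = 80 − 0.82x.
Substituting: x = 80 − 0.5(80 − 0.82x), giving x(1 − 0.82·0.5) = 80(1 − 0.5).
So x = 80 × 0.5 / 0.59 ≈ 67.7966, and the candidate receives 80 − x ≈ 12.2034.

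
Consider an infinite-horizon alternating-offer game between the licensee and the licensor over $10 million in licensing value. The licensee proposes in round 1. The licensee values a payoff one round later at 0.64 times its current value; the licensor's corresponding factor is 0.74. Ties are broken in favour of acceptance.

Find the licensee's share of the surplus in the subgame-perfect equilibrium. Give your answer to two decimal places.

4.94

When the licensee proposes, the licensor accepts any offer worth at least 0.74 times what the licensor would get by proposing next round; and vice versa.
This gives x = 10 − 0.74y and y = 10 − 0.64x, where x and y are each side's share when it proposes.
Hence (1 − 0.74·0.64)x = 10(1 − 0.74), i.e. 0.5264·x = 2.6.
x ≈ 4.9392; the licensor's share is 10 − x ≈ 5.0608.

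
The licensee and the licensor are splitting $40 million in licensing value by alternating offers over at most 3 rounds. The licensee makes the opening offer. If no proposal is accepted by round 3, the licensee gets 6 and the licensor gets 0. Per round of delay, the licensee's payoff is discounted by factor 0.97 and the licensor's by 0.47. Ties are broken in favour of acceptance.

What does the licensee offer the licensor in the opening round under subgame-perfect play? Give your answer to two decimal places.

Round 3 (the licensee proposes): the licensor will accept anything ≥ 0, so the licensee offers 0 and keeps 40.
Round 2 (the licensor proposes): the licensee can get 40 next round, worth 0.97 × 40 = 38.8 now, so the licensor offers 38.8, keeping 1.2.
Round 1 (the licensee proposes): the licensor can get 1.2 next round, worth 0.47 × 1.2 = 0.564 now, so the licensee offers 0.564, keeping 39.436.

0.56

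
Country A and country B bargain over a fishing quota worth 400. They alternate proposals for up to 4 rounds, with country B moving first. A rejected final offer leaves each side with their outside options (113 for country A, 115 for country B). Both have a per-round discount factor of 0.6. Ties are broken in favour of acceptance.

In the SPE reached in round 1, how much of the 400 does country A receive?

157.56

Round 4 (country A proposes): country B gets 115 if talks fail, so country A offers 115 and keeps 285.
Round 3 (country B proposes): country A can get 285 next round, worth 0.6 × 285 = 171 now. Country B offers 171 and keeps 400 − 171 = 229.
Round 2 (country A proposes): country B can get 229 next round, worth 0.6 × 229 = 137.4 now, so country A offers 137.4, keeping 262.6.
Round 1 (country B proposes): country A can get 262.6 next round, worth 0.6 × 262.6 = 157.56 now; country B offers that and keeps 242.44.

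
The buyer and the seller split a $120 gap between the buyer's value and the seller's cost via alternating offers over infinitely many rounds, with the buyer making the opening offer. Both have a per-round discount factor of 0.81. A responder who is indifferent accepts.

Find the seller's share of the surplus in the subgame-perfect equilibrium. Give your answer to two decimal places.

When the buyer proposes, the seller accepts any offer worth at least 0.81 times what the seller would get by proposing next round; and vice versa.
This gives x = 120 − 0.81y and y = 120 − 0.81x, where x and y are each side's share when it proposes.
Hence (1 − 0.81·0.81)x = 120(1 − 0.81), i.e. 0.3439·x = 22.8.
x ≈ 66.2983; the seller's share is 120 − x ≈ 53.7017.

53.70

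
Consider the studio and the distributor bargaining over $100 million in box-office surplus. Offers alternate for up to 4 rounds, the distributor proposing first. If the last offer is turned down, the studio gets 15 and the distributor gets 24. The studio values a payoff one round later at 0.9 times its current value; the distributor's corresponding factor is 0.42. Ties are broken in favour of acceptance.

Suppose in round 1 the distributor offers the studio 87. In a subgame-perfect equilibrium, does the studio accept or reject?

Round 4 (the studio proposes): the distributor gets 24 if talks fail, so the studio offers 24 and keeps 76.
Round 3 (the distributor proposes): the studio can get 76 next round, worth 0.9 × 76 = 68.4 now. The distributor offers 68.4 and keeps 100 − 68.4 = 31.6.
Round 2 (the studio proposes): the distributor can get 31.6 next round, worth 0.42 × 31.6 = 13.272 now. The studio offers 13.272 and keeps 100 − 13.272 = 86.728.
So by rejecting in round 1, the studio gets 86.728 next round, worth 0.9 × 86.728 = 78.0552 now.
Offer 87 ≥ 78.0552, so the studio accepts.

Accept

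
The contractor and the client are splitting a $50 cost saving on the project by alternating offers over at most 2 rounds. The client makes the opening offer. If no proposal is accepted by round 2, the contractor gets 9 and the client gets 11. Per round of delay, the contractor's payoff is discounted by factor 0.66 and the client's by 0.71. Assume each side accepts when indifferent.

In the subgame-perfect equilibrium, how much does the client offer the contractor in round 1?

Round 2 (the contractor proposes): the client gets 11 if talks fail, so the contractor offers 11 and keeps 39.
Round 1 (the client proposes): the contractor can get 39 next round, worth 0.66 × 39 = 25.74 now, so the client offers 25.74, keeping 24.26.

25.74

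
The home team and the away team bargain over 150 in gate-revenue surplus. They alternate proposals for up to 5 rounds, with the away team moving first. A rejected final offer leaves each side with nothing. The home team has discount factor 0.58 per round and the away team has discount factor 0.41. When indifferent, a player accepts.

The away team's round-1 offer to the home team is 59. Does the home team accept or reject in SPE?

Round 5 (the away team proposes): rejection yields 0 for the home team; the away team offers 0 and keeps 150.
Round 4 (the home team proposes): the away team can get 150 next round, worth 0.41 × 150 = 61.5 now. The home team offers 61.5 and keeps 150 − 61.5 = 88.5.
Round 3 (the away team proposes): the home team can get 88.5 next round, worth 0.58 × 88.5 = 51.33 now. The away team offers 51.33 and keeps 150 − 51.33 = 98.67.
Round 2 (the home team proposes): the away team can get 98.67 next round, worth 0.41 × 98.67 = 40.4547 now; the home team offers that and keeps 109.5453.
So by rejecting in round 1, the home team gets 109.5453 next round, worth 0.58 × 109.5453 = 63.536274 now.
Offer 59 < 63.536274, so the home team rejects.

Reject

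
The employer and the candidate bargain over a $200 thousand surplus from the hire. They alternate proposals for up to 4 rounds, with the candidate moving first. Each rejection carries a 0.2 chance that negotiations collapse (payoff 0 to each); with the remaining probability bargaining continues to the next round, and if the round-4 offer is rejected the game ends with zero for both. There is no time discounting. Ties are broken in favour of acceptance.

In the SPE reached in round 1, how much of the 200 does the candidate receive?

Round 4 (the employer proposes): the candidate will accept anything ≥ 0, so the employer offers 0 and keeps 200.
Round 3 (the candidate proposes): rejecting gives the employer an expected 0.8 × 200 = 160, so the candidate offers 160, keeping 40.
Round 2 (the employer proposes): rejecting gives the candidate an expected 0.8 × 40 = 32. The employer offers 32 and keeps 200 − 32 = 168.
Round 1 (the candidate proposes): rejecting gives the employer an expected 0.8 × 168 = 134.4. The candidate offers 134.4 and keeps 200 − 134.4 = 65.6.

65.6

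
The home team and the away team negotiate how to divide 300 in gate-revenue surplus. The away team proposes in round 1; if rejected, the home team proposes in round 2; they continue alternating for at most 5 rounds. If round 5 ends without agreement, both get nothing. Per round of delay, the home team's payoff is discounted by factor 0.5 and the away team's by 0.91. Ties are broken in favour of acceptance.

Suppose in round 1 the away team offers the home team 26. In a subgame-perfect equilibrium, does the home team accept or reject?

Work out the home team's continuation value if the offer is rejected.
Round 5 (the away team proposes): the home team will accept anything ≥ 0, so the away team offers 0 and keeps 300.
Round 4 (the home team proposes): the away team can get 300 next round, worth 0.91 × 300 = 273 now; the home team offers that and keeps 27.
Round 3 (the away team proposes): the home team can get 27 next round, worth 0.5 × 27 = 13.5 now; the away team offers that and keeps 286.5.
Round 2 (the home team proposes): the away team can get 286.5 next round, worth 0.91 × 286.5 = 260.715 now. The home team offers 260.715 and keeps 300 − 260.715 = 39.285.
So by rejecting in round 1, the home team gets 39.285 next round, worth 0.5 × 39.285 = 19.6425 now.
Offer 26 ≥ 19.6425, so the home team accepts.

Accept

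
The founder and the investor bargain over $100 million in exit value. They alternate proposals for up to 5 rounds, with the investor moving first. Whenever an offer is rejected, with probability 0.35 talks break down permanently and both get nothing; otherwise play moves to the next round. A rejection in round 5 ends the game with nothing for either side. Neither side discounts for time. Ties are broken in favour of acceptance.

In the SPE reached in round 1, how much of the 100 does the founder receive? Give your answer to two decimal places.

32.36

Round 5 (the investor proposes): rejection yields 0 for the founder; the investor offers 0 and keeps 100.
Round 4 (the founder proposes): rejecting gives the investor an expected 0.65 × 100 = 65. The founder offers 65 and keeps 100 − 65 = 35.
Round 3 (the investor proposes): rejecting gives the founder an expected 0.65 × 35 = 22.75. The investor offers 22.75 and keeps 100 − 22.75 = 77.25.
Round 2 (the founder proposes): rejecting gives the investor an expected 0.65 × 77.25 = 50.2125, so the founder offers 50.2125, keeping 49.7875.
Round 1 (the investor proposes): rejecting gives the founder an expected 0.65 × 49.7875 = 32.361875. The investor offers 32.361875 and keeps 100 − 32.361875 = 67.638125.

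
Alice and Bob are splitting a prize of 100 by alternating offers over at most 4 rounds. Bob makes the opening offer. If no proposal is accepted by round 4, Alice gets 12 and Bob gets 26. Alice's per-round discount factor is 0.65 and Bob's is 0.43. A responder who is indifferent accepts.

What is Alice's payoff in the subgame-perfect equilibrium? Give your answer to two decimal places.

50.49

Round 4 (Alice proposes): Bob gets 26 if talks fail, so Alice offers 26 and keeps 74.
Round 3 (Bob proposes): Alice can get 74 next round, worth 0.65 × 74 = 48.1 now, so Bob offers 48.1, keeping 51.9.
Round 2 (Alice proposes): Bob can get 51.9 next round, worth 0.43 × 51.9 = 22.317 now; Alice offers that and keeps 77.683.
Round 1 (Bob proposes): Alice can get 77.683 next round, worth 0.65 × 77.683 = 50.49395 now. Bob offers 50.49395 and keeps 100 − 50.49395 = 49.50605.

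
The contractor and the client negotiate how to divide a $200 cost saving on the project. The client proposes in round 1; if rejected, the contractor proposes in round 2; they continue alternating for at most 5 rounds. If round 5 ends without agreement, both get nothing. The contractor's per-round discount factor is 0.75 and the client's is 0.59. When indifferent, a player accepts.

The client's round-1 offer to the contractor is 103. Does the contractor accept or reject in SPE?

Accept

Round 5 (the client proposes): rejection yields 0 for the contractor; the client offers 0 and keeps 200.
Round 4 (the contractor proposes): the client can get 200 next round, worth 0.59 × 200 = 118 now. The contractor offers 118 and keeps 200 − 118 = 82.
Round 3 (the client proposes): the contractor can get 82 next round, worth 0.75 × 82 = 61.5 now, so the client offers 61.5, keeping 138.5.
Round 2 (the contractor proposes): the client can get 138.5 next round, worth 0.59 × 138.5 = 81.715 now, so the contractor offers 81.715, keeping 118.285.
So by rejecting in round 1, the contractor gets 118.285 next round, worth 0.75 × 118.285 = 88.71375 now.
Offer 103 ≥ 88.71375, so the contractor accepts.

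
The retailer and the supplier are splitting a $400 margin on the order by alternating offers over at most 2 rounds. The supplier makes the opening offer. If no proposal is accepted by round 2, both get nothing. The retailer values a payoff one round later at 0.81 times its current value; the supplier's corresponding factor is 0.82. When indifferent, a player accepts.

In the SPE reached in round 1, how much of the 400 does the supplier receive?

Round 2 (the retailer proposes): the supplier will accept anything ≥ 0, so the retailer offers 0 and keeps 400.
Round 1 (the supplier proposes): the retailer can get 400 next round, worth 0.81 × 400 = 324 now; the supplier offers that and keeps 76.

76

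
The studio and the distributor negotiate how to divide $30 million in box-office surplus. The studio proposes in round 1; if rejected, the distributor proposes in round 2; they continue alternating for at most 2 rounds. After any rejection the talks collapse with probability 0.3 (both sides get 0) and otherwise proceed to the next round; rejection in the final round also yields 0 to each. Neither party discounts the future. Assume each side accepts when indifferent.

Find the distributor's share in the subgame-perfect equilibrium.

21

By backward induction:
Round 2 (the distributor proposes): rejection yields 0 for the studio; the distributor offers 0 and keeps 30.
Round 1 (the studio proposes): rejecting gives the distributor an expected 0.7 × 30 = 21. The studio offers 21 and keeps 30 − 21 = 9.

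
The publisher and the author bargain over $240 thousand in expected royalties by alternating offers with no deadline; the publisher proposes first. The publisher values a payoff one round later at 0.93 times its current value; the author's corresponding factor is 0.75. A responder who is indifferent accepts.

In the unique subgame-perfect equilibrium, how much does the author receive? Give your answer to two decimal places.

When the publisher proposes, the author accepts any offer worth at least 0.75 times what the author would get by proposing next round; and vice versa.
This gives x = 240 − 0.75y and y = 240 − 0.93x, where x and y are each side's share when it proposes.
Hence (1 − 0.75·0.93)x = 240(1 − 0.75), i.e. 0.3025·x = 60.
x ≈ 198.3471; the author's share is 240 − x ≈ 41.6529.

41.65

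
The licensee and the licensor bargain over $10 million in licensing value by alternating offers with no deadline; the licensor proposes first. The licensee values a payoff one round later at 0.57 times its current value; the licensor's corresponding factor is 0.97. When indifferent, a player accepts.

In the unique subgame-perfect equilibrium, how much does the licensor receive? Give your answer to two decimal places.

9.62

In a stationary SPE each proposer offers the other exactly their discounted continuation value.
If the licensor keeps x when proposing and the licensee keeps y when proposing, then x = 10 − 0.57y and y = 10 − 0.97x.
Solving: x = 10(1 − 0.57) / (1 − 0.97·0.57) = 4.3 / 0.4471 ≈ 9.6175.
The licensee gets 10 − 9.6175 ≈ 0.3825.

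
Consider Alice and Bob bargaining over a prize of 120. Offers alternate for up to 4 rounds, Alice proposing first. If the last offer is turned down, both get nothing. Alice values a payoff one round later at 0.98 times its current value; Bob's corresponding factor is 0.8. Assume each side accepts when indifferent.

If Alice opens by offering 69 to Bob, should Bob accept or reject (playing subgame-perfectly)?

Reject

Work out Bob's continuation value if the offer is rejected.
Round 4 (Bob proposes): rejection yields 0 for Alice; Bob offers 0 and keeps 120.
Round 3 (Alice proposes): Bob can get 120 next round, worth 0.8 × 120 = 96 now; Alice offers that and keeps 24.
Round 2 (Bob proposes): Alice can get 24 next round, worth 0.98 × 24 = 23.52 now. Bob offers 23.52 and keeps 120 − 23.52 = 96.48.
So by rejecting in round 1, Bob gets 96.48 next round, worth 0.8 × 96.48 = 77.184 now.
Offer 69 < 77.184, so Bob rejects.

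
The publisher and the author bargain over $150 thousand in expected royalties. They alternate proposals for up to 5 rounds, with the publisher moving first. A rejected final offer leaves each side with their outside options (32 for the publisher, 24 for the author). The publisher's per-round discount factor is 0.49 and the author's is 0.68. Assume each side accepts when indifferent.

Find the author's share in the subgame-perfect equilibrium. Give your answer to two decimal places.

By backward induction:
Round 5 (the publisher proposes): the author gets 24 if talks fail, so the publisher offers 24 and keeps 126.
Round 4 (the author proposes): the publisher can get 126 next round, worth 0.49 × 126 = 61.74 now, so the author offers 61.74, keeping 88.26.
Round 3 (the publisher proposes): the author can get 88.26 next round, worth 0.68 × 88.26 = 60.0168 now; the publisher offers that and keeps 89.9832.
Round 2 (the author proposes): the publisher can get 89.9832 next round, worth 0.49 × 89.9832 = 44.091768 now. The author offers 44.091768 and keeps 150 − 44.091768 = 105.908232.
Round 1 (the publisher proposes): the author can get 105.908232 next round, worth 0.68 × 105.908232 = 72.01759776 now; the publisher offers that and keeps 77.98240224.

72.02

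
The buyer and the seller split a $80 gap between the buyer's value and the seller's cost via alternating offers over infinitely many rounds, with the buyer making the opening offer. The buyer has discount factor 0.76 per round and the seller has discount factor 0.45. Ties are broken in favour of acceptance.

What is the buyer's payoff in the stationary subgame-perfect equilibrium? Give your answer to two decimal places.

In a stationary SPE each proposer offers the other exactly their discounted continuation value.
If the buyer keeps x when proposing and the seller keeps y when proposing, then x = 80 − 0.45y and y = 80 − 0.76x.
Solving: x = 80(1 − 0.45) / (1 − 0.76·0.45) = 44 / 0.658 ≈ 66.8693.
The seller gets 80 − 66.8693 ≈ 13.1307.

66.87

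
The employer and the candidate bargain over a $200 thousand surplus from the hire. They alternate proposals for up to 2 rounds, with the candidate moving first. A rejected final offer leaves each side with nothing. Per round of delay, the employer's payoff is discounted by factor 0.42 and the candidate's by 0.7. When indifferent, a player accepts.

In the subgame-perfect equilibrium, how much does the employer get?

By backward induction:
Round 2 (the employer proposes): the candidate will accept anything ≥ 0, so the employer offers 0 and keeps 200.
Round 1 (the candidate proposes): the employer can get 200 next round, worth 0.42 × 200 = 84 now, so the candidate offers 84, keeping 116.

84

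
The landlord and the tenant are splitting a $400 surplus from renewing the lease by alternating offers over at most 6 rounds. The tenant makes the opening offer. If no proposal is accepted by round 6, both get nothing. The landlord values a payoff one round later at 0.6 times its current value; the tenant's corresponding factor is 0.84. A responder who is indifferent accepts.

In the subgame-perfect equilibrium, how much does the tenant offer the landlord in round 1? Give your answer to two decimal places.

Round 6 (the landlord proposes): the tenant will accept anything ≥ 0, so the landlord offers 0 and keeps 400.
Round 5 (the tenant proposes): the landlord can get 400 next round, worth 0.6 × 400 = 240 now. The tenant offers 240 and keeps 400 − 240 = 160.
Round 4 (the landlord proposes): the tenant can get 160 next round, worth 0.84 × 160 = 134.4 now, so the landlord offers 134.4, keeping 265.6.
Round 3 (the tenant proposes): the landlord can get 265.6 next round, worth 0.6 × 265.6 = 159.36 now, so the tenant offers 159.36, keeping 240.64.
Round 2 (the landlord proposes): the tenant can get 240.64 next round, worth 0.84 × 240.64 = 202.1376 now, so the landlord offers 202.1376, keeping 197.8624.
Round 1 (the tenant proposes): the landlord can get 197.8624 next round, worth 0.6 × 197.8624 = 118.71744 now, so the tenant offers 118.71744, keeping 281.28256.

118.72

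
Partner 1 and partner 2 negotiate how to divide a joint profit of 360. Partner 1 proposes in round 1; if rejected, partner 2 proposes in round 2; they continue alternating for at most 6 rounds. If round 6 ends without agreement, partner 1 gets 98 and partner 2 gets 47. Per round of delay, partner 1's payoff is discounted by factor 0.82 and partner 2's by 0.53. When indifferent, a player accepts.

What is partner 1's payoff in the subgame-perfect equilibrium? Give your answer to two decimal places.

284.50

Work backward from the last round.
Round 6 (partner 2 proposes): partner 1 gets 98 if talks fail, so partner 2 offers 98 and keeps 262.
Round 5 (partner 1 proposes): partner 2 can get 262 next round, worth 0.53 × 262 = 138.86 now, so partner 1 offers 138.86, keeping 221.14.
Round 4 (partner 2 proposes): partner 1 can get 221.14 next round, worth 0.82 × 221.14 = 181.3348 now; partner 2 offers that and keeps 178.6652.
Round 3 (partner 1 proposes): partner 2 can get 178.6652 next round, worth 0.53 × 178.6652 = 94.692556 now, so partner 1 offers 94.692556, keeping 265.307444.
Round 2 (partner 2 proposes): partner 1 can get 265.307444 next round, worth 0.82 × 265.307444 = 217.55210408 now, so partner 2 offers 217.55210408, keeping 142.44789592.
Round 1 (partner 1 proposes): partner 2 can get 142.44789592 next round, worth 0.53 × 142.44789592 = 75.4973848376 now, so partner 1 offers 75.4973848376, keeping 284.5026151624.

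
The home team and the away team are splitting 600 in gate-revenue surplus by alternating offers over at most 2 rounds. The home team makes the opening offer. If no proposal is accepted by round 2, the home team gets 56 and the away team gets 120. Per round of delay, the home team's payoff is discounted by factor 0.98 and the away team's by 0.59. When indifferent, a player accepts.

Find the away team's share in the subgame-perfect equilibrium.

320.96

Round 2 (the away team proposes): the home team gets 56 if talks fail, so the away team offers 56 and keeps 544.
Round 1 (the home team proposes): the away team can get 544 next round, worth 0.59 × 544 = 320.96 now. The home team offers 320.96 and keeps 600 − 320.96 = 279.04.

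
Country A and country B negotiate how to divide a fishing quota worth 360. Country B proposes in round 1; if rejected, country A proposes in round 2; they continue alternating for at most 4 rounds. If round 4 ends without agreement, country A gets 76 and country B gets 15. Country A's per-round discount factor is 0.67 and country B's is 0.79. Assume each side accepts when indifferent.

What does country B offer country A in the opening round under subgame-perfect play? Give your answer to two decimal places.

173.00

Work backward from the last round.
Round 4 (country A proposes): country B gets 15 if talks fail, so country A offers 15 and keeps 345.
Round 3 (country B proposes): country A can get 345 next round, worth 0.67 × 345 = 231.15 now; country B offers that and keeps 128.85.
Round 2 (country A proposes): country B can get 128.85 next round, worth 0.79 × 128.85 = 101.7915 now. Country A offers 101.7915 and keeps 360 − 101.7915 = 258.2085.
Round 1 (country B proposes): country A can get 258.2085 next round, worth 0.67 × 258.2085 = 172.999695 now. Country B offers 172.999695 and keeps 360 − 172.999695 = 187.000305.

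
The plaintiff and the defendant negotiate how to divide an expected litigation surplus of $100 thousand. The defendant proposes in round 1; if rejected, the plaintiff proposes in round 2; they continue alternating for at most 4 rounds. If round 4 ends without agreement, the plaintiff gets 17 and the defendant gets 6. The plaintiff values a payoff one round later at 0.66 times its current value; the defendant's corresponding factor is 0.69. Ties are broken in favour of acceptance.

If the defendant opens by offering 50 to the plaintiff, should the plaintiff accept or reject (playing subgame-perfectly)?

Accept

Round 4 (the plaintiff proposes): the defendant gets 6 if talks fail, so the plaintiff offers 6 and keeps 94.
Round 3 (the defendant proposes): the plaintiff can get 94 next round, worth 0.66 × 94 = 62.04 now, so the defendant offers 62.04, keeping 37.96.
Round 2 (the plaintiff proposes): the defendant can get 37.96 next round, worth 0.69 × 37.96 = 26.1924 now; the plaintiff offers that and keeps 73.8076.
So by rejecting in round 1, the plaintiff gets 73.8076 next round, worth 0.66 × 73.8076 = 48.713016 now.
Offer 50 ≥ 48.713016, so the plaintiff accepts.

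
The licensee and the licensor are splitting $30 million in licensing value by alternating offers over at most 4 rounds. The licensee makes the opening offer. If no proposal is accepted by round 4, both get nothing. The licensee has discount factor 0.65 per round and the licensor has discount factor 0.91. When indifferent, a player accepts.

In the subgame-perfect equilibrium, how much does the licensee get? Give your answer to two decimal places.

Solve by backward induction from round 4.
Round 4 (the licensor proposes): rejection yields 0 for the licensee; the licensor offers 0 and keeps 30.
Round 3 (the licensee proposes): the licensor can get 30 next round, worth 0.91 × 30 = 27.3 now, so the licensee offers 27.3, keeping 2.7.
Round 2 (the licensor proposes): the licensee can get 2.7 next round, worth 0.65 × 2.7 = 1.755 now. The licensor offers 1.755 and keeps 30 − 1.755 = 28.245.
Round 1 (the licensee proposes): the licensor can get 28.245 next round, worth 0.91 × 28.245 = 25.70295 now, so the licensee offers 25.70295, keeping 4.29705.

4.30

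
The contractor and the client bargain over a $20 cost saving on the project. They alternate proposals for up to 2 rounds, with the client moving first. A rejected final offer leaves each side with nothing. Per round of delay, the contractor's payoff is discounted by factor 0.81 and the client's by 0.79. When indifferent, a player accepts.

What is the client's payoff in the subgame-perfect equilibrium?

3.8

By backward induction:
Round 2 (the contractor proposes): rejection yields 0 for the client; the contractor offers 0 and keeps 20.
Round 1 (the client proposes): the contractor can get 20 next round, worth 0.81 × 20 = 16.2 now; the client offers that and keeps 3.8.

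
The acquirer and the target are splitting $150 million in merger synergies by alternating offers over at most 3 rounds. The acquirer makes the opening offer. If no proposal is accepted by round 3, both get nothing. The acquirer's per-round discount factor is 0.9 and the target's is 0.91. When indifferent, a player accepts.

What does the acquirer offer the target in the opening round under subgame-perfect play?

13.65

Solve by backward induction from round 3.
Round 3 (the acquirer proposes): rejection yields 0 for the target; the acquirer offers 0 and keeps 150.
Round 2 (the target proposes): the acquirer can get 150 next round, worth 0.9 × 150 = 135 now, so the target offers 135, keeping 15.
Round 1 (the acquirer proposes): the target can get 15 next round, worth 0.91 × 15 = 13.65 now, so the acquirer offers 13.65, keeping 136.35.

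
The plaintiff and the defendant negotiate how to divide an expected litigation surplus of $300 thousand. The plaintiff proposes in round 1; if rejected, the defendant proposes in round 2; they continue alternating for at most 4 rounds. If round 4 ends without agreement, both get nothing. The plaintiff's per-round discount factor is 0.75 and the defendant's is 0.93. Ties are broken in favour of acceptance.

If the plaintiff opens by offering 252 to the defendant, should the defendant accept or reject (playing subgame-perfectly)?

Round 4 (the defendant proposes): the plaintiff will accept anything ≥ 0, so the defendant offers 0 and keeps 300.
Round 3 (the plaintiff proposes): the defendant can get 300 next round, worth 0.93 × 300 = 279 now, so the plaintiff offers 279, keeping 21.
Round 2 (the defendant proposes): the plaintiff can get 21 next round, worth 0.75 × 21 = 15.75 now, so the defendant offers 15.75, keeping 284.25.
So by rejecting in round 1, the defendant gets 284.25 next round, worth 0.93 × 284.25 = 264.3525 now.
Offer 252 < 264.3525, so the defendant rejects.

Reject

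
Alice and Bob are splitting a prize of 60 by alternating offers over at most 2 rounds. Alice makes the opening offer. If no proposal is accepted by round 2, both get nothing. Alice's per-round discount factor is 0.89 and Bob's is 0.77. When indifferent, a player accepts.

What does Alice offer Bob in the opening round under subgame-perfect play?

46.2

Round 2 (Bob proposes): Alice will accept anything ≥ 0, so Bob offers 0 and keeps 60.
Round 1 (Alice proposes): Bob can get 60 next round, worth 0.77 × 60 = 46.2 now. Alice offers 46.2 and keeps 60 − 46.2 = 13.8.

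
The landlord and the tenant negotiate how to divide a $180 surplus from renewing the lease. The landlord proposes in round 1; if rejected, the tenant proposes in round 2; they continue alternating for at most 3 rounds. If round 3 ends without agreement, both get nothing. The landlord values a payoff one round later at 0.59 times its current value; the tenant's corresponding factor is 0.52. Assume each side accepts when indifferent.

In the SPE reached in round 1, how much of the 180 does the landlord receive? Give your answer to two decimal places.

Round 3 (the landlord proposes): the tenant will accept anything ≥ 0, so the landlord offers 0 and keeps 180.
Round 2 (the tenant proposes): the landlord can get 180 next round, worth 0.59 × 180 = 106.2 now, so the tenant offers 106.2, keeping 73.8.
Round 1 (the landlord proposes): the tenant can get 73.8 next round, worth 0.52 × 73.8 = 38.376 now. The landlord offers 38.376 and keeps 180 − 38.376 = 141.624.

141.62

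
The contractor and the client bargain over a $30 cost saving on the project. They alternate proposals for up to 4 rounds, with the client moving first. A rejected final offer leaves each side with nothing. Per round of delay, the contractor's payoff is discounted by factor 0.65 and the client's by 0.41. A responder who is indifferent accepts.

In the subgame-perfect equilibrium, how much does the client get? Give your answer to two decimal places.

Round 4 (the contractor proposes): rejection yields 0 for the client; the contractor offers 0 and keeps 30.
Round 3 (the client proposes): the contractor can get 30 next round, worth 0.65 × 30 = 19.5 now; the client offers that and keeps 10.5.
Round 2 (the contractor proposes): the client can get 10.5 next round, worth 0.41 × 10.5 = 4.305 now; the contractor offers that and keeps 25.695.
Round 1 (the client proposes): the contractor can get 25.695 next round, worth 0.65 × 25.695 = 16.70175 now; the client offers that and keeps 13.29825.

13.30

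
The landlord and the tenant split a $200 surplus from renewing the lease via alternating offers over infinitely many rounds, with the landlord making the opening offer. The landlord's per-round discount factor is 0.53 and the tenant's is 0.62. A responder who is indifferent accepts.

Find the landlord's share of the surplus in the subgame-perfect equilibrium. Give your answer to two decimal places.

113.20

Let x be the landlord's share when the landlord proposes and y be the tenant's share when the tenant proposes.
The tenant accepts iff offered ≥ 0.62·y, so x = 200 − 0.62y. Symmetrically y = 200 − 0.53x.
Substituting: x = 200 − 0.62(200 − 0.53x), giving x(1 − 0.53·0.62) = 200(1 − 0.62).
So x = 200 × 0.38 / 0.6714 ≈ 113.1963, and the tenant receives 200 − x ≈ 86.8037.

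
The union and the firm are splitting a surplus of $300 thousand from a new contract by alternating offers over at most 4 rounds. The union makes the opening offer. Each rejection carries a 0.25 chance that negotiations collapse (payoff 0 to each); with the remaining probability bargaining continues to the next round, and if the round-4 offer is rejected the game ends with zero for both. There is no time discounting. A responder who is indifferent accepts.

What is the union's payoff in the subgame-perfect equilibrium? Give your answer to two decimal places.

Round 4 (the firm proposes): rejection yields 0 for the union; the firm offers 0 and keeps 300.
Round 3 (the union proposes): rejecting gives the firm an expected 0.75 × 300 = 225, so the union offers 225, keeping 75.
Round 2 (the firm proposes): rejecting gives the union an expected 0.75 × 75 = 56.25. The firm offers 56.25 and keeps 300 − 56.25 = 243.75.
Round 1 (the union proposes): rejecting gives the firm an expected 0.75 × 243.75 = 182.8125. The union offers 182.8125 and keeps 300 − 182.8125 = 117.1875.

117.19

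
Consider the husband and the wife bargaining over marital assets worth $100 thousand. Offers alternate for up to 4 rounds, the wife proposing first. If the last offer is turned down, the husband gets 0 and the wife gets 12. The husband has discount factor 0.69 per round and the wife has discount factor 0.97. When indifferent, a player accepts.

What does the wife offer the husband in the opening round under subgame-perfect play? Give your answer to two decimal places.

Round 4 (the husband proposes): the wife gets 12 if talks fail, so the husband offers 12 and keeps 88.
Round 3 (the wife proposes): the husband can get 88 next round, worth 0.69 × 88 = 60.72 now; the wife offers that and keeps 39.28.
Round 2 (the husband proposes): the wife can get 39.28 next round, worth 0.97 × 39.28 = 38.1016 now, so the husband offers 38.1016, keeping 61.8984.
Round 1 (the wife proposes): the husband can get 61.8984 next round, worth 0.69 × 61.8984 = 42.709896 now. The wife offers 42.709896 and keeps 100 − 42.709896 = 57.290104.

42.71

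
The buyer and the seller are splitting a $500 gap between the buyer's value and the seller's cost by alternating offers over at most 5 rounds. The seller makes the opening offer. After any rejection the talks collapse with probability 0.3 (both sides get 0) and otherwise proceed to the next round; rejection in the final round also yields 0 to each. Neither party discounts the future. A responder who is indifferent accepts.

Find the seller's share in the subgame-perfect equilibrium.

343.55

Round 5 (the seller proposes): the buyer will accept anything ≥ 0, so the seller offers 0 and keeps 500.
Round 4 (the buyer proposes): rejecting gives the seller an expected 0.7 × 500 = 350. The buyer offers 350 and keeps 500 − 350 = 150.
Round 3 (the seller proposes): rejecting gives the buyer an expected 0.7 × 150 = 105; the seller offers that and keeps 395.
Round 2 (the buyer proposes): rejecting gives the seller an expected 0.7 × 395 = 276.5. The buyer offers 276.5 and keeps 500 − 276.5 = 223.5.
Round 1 (the seller proposes): rejecting gives the buyer an expected 0.7 × 223.5 = 156.45, so the seller offers 156.45, keeping 343.55.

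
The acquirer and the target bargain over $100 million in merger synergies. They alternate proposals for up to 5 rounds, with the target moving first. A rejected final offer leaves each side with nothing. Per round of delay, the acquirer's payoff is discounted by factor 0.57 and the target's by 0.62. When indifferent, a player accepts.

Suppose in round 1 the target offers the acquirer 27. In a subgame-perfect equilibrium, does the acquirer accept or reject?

Work out the acquirer's continuation value if the offer is rejected.
Round 5 (the target proposes): rejection yields 0 for the acquirer; the target offers 0 and keeps 100.
Round 4 (the acquirer proposes): the target can get 100 next round, worth 0.62 × 100 = 62 now. The acquirer offers 62 and keeps 100 − 62 = 38.
Round 3 (the target proposes): the acquirer can get 38 next round, worth 0.57 × 38 = 21.66 now, so the target offers 21.66, keeping 78.34.
Round 2 (the acquirer proposes): the target can get 78.34 next round, worth 0.62 × 78.34 = 48.5708 now, so the acquirer offers 48.5708, keeping 51.4292.
So by rejecting in round 1, the acquirer gets 51.4292 next round, worth 0.57 × 51.4292 = 29.314644 now.
Offer 27 < 29.314644, so the acquirer rejects.

Reject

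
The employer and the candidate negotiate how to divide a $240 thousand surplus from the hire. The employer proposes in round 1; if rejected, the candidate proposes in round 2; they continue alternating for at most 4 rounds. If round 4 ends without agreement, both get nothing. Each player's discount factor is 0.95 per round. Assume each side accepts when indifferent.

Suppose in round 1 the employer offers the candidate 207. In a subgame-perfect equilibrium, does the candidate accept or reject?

Round 4 (the candidate proposes): rejection yields 0 for the employer; the candidate offers 0 and keeps 240.
Round 3 (the employer proposes): the candidate can get 240 next round, worth 0.95 × 240 = 228 now, so the employer offers 228, keeping 12.
Round 2 (the candidate proposes): the employer can get 12 next round, worth 0.95 × 12 = 11.4 now; the candidate offers that and keeps 228.6.
So by rejecting in round 1, the candidate gets 228.6 next round, worth 0.95 × 228.6 = 217.17 now.
Offer 207 < 217.17, so the candidate rejects.

Reject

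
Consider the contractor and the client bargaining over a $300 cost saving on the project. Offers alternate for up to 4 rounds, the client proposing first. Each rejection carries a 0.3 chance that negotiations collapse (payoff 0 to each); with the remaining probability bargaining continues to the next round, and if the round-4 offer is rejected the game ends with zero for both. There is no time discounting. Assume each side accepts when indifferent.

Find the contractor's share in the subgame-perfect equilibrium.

165.9

Round 4 (the contractor proposes): rejection yields 0 for the client; the contractor offers 0 and keeps 300.
Round 3 (the client proposes): rejecting gives the contractor an expected 0.7 × 300 = 210; the client offers that and keeps 90.
Round 2 (the contractor proposes): rejecting gives the client an expected 0.7 × 90 = 63; the contractor offers that and keeps 237.
Round 1 (the client proposes): rejecting gives the contractor an expected 0.7 × 237 = 165.9; the client offers that and keeps 134.1.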